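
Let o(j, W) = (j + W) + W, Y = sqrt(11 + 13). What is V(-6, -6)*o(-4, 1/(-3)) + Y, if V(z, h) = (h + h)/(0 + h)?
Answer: -28/3 + 2*sqrt(6) ≈ -4.4344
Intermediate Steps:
V(z, h) = 2 (V(z, h) = (2*h)/h = 2)
Y = 2*sqrt(6) (Y = sqrt(24) = 2*sqrt(6) ≈ 4.8990)
o(j, W) = j + 2*W (o(j, W) = (W + j) + W = j + 2*W)
V(-6, -6)*o(-4, 1/(-3)) + Y = 2*(-4 + 2/(-3)) + 2*sqrt(6) = 2*(-4 + 2*(-1/3)) + 2*sqrt(6) = 2*(-4 - 2/3) + 2*sqrt(6) = 2*(-14/3) + 2*sqrt(6) = -28/3 + 2*sqrt(6)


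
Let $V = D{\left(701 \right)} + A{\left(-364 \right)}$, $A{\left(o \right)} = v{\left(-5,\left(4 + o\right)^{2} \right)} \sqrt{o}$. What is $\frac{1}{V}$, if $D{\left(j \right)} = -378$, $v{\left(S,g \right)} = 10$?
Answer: $- \frac{27}{12806} - \frac{5 i \sqrt{91}}{44821} \approx -0.0021084 - 0.0010642 i$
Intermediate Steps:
$A{\left(o \right)} = 10 \sqrt{o}$
$V = -378 + 20 i \sqrt{91}$ ($V = -378 + 10 \sqrt{-364} = -378 + 10 \cdot 2 i \sqrt{91} = -378 + 20 i \sqrt{91} \approx -378.0 + 190.79 i$)
$\frac{1}{V} = \frac{1}{-378 + 20 i \sqrt{91}}$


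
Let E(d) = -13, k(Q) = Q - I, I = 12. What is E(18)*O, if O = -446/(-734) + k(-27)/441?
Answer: -364130/53949 ≈ -6.7495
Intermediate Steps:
k(Q) = -12 + Q (k(Q) = Q - 1*12 = Q - 12 = -12 + Q)
O = 28010/53949 (O = -446/(-734) + (-12 - 27)/441 = -446*(-1/734) - 39*1/441 = 223/367 - 13/147 = 28010/53949 ≈ 0.51919)
E(18)*O = -13*28010/53949 = -364130/53949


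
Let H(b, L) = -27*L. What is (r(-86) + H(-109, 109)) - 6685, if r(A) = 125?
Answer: -9503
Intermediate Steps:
(r(-86) + H(-109, 109)) - 6685 = (125 - 27*109) - 6685 = (125 - 2943) - 6685 = -2818 - 6685 = -9503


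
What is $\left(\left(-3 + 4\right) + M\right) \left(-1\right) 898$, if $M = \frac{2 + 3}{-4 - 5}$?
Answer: $- \frac{3592}{9} \approx -399.11$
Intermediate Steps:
$M = - \frac{5}{9}$ ($M = \frac{5}{-9} = 5 \left(- \frac{1}{9}\right) = - \frac{5}{9} \approx -0.55556$)
$\left(\left(-3 + 4\right) + M\right) \left(-1\right) 898 = \left(\left(-3 + 4\right) - \frac{5}{9}\right) \left(-1\right) 898 = \left(1 - \frac{5}{9}\right) \left(-1\right) 898 = \frac{4}{9} \left(-1\right) 898 = \left(- \frac{4}{9}\right) 898 = - \frac{3592}{9}$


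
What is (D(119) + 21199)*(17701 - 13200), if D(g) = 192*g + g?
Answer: 198791166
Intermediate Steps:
D(g) = 193*g
(D(119) + 21199)*(17701 - 13200) = (193*119 + 21199)*(17701 - 13200) = (22967 + 21199)*4501 = 44166*4501 = 198791166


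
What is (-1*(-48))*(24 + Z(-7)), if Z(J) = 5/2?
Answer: 1272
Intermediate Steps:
Z(J) = 5/2 (Z(J) = 5*(1/2) = 5/2)
(-1*(-48))*(24 + Z(-7)) = (-1*(-48))*(24 + 5/2) = 48*(53/2) = 1272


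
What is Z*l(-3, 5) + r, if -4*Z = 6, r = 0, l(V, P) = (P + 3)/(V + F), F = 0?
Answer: 4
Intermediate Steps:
l(V, P) = (3 + P)/V (l(V, P) = (P + 3)/(V + 0) = (3 + P)/V)
Z = -3/2 (Z = -¼*6 = -3/2 ≈ -1.5000)
Z*l(-3, 5) + r = -3*(3 + 5)/(2*(-3)) + 0 = -(-1)*8/2 + 0 = -3/2*(-8/3) + 0 = 4 + 0 = 4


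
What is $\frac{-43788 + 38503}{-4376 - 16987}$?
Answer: $\frac{5285}{21363} \approx 0.24739$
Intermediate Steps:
$\frac{-43788 + 38503}{-4376 - 16987} = - \frac{5285}{-21363} = \left(-5285\right) \left(- \frac{1}{21363}\right) = \frac{5285}{21363}$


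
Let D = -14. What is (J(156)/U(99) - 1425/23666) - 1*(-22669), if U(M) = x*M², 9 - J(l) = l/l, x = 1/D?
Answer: 5258068496737/231950466 ≈ 22669.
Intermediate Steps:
x = -1/14 (x = 1/(-14) = -1/14 ≈ -0.071429)
J(l) = 8 (J(l) = 9 - l/l = 9 - 1*1 = 9 - 1 = 8)
U(M) = -M²/14
(J(156)/U(99) - 1425/23666) - 1*(-22669) = (8/((-1/14*99²)) - 1425/23666) - 1*(-22669) = (8/((-1/14*9801)) - 1425*1/23666) + 22669 = (8/(-9801/14) - 1425/23666) + 22669 = (8*(-14/9801) - 1425/23666) + 22669 = (-112/9801 - 1425/23666) + 22669 = -16617017/231950466 + 22669 = 5258068496737/231950466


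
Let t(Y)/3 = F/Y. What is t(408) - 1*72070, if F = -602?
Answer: -4901061/68 ≈ -72074.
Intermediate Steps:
t(Y) = -1806/Y (t(Y) = 3*(-602/Y) = -1806/Y)
t(408) - 1*72070 = -1806/408 - 1*72070 = -1806*1/408 - 72070 = -301/68 - 72070 = -4901061/68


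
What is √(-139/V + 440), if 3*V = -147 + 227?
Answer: √173915/20 ≈ 20.852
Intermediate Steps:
V = 80/3 (V = (-147 + 227)/3 = (⅓)*80 = 80/3 ≈ 26.667)
√(-139/V + 440) = √(-139/80/3 + 440) = √(-139*3/80 + 440) = √(-417/80 + 440) = √(34783/80) = √173915/20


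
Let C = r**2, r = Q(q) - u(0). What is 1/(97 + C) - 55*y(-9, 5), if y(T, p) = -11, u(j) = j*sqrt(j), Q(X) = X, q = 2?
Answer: 61106/101 ≈ 605.01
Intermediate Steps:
u(j) = j**(3/2)
r = 2 (r = 2 - 0**(3/2) = 2 - 1*0 = 2 + 0 = 2)
C = 4 (C = 2**2 = 4)
1/(97 + C) - 55*y(-9, 5) = 1/(97 + 4) - 55*(-11) = 1/101 + 605 = 61106/101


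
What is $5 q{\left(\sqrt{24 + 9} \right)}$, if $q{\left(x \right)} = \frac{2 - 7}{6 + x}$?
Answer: $-50 + \frac{25 \sqrt{33}}{3} \approx -2.1286$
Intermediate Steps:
$q{\left(x \right)} = - \frac{5}{6 + x}$
$5 q{\left(\sqrt{24 + 9} \right)} = 5 \left(- \frac{5}{6 + \sqrt{24 + 9}}\right) = 5 \left(- \frac{5}{6 + \sqrt{33}}\right) = - \frac{25}{6 + \sqrt{33}}$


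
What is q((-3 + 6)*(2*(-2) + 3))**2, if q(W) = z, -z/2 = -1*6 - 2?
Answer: 256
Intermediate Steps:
z = 16 (z = -2*(-1*6 - 2) = -2*(-6 - 2) = -2*(-8) = 16)
q(W) = 16
q((-3 + 6)*(2*(-2) + 3))**2 = 16**2 = 256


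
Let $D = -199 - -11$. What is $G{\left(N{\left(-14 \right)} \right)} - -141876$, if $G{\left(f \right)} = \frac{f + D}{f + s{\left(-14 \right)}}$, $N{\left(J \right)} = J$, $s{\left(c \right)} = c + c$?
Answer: $\frac{2979497}{21} \approx 1.4188 \cdot 10^{5}$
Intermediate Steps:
$s{\left(c \right)} = 2 c$
$D = -188$ ($D = -199 + 11 = -188$)
$G{\left(f \right)} = \frac{-188 + f}{-28 + f}$ ($G{\left(f \right)} = \frac{f - 188}{f + 2 \left(-14\right)} = \frac{-188 + f}{f - 28} = \frac{-188 + f}{-28 + f}$)
$G{\left(N{\left(-14 \right)} \right)} - -141876 = \frac{-188 - 14}{-28 - 14} - -141876 = \frac{1}{-42} \left(-202\right) + 141876 = \left(- \frac{1}{42}\right) \left(-202\right) + 141876 = \frac{101}{21} + 141876 = \frac{2979497}{21}$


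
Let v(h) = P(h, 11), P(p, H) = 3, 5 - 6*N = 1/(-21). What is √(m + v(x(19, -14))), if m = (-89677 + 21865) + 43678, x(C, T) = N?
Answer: I*√24131 ≈ 155.34*I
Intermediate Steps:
N = 53/63 (N = ⅚ - 1/(6*(-21)) = ⅚ - (-1)/(6*21) = ⅚ - ⅙*(-1/21) = ⅚ + 1/126 = 53/63 ≈ 0.84127)
x(C, T) = 53/63
v(h) = 3
m = -24134 (m = -67812 + 43678 = -24134)
√(m + v(x(19, -14))) = √(-24134 + 3) = √(-24131) = I*√24131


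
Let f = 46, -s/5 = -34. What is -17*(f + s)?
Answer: -3672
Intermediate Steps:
s = 170 (s = -5*(-34) = 170)
-17*(f + s) = -17*(46 + 170) = -17*216 = -3672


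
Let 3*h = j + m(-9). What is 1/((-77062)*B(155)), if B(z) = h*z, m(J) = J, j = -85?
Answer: 3/1122793340 ≈ 2.6719e-9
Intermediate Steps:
h = -94/3 (h = (-85 - 9)/3 = (⅓)*(-94) = -94/3 ≈ -31.333)
B(z) = -94*z/3
1/((-77062)*B(155)) = 1/((-77062)*((-94/3*155))) = -1/(77062*(-14570/3)) = -1/77062*(-3/14570) = 3/1122793340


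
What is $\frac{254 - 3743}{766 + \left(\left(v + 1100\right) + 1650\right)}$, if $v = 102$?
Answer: $- \frac{1163}{1206} \approx -0.96434$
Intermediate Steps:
$\frac{254 - 3743}{766 + \left(\left(v + 1100\right) + 1650\right)} = \frac{254 - 3743}{766 + \left(\left(102 + 1100\right) + 1650\right)} = - \frac{3489}{766 + \left(1202 + 1650\right)} = - \frac{3489}{766 + 2852} = - \frac{3489}{3618} = \left(-3489\right) \frac{1}{3618} = - \frac{1163}{1206}$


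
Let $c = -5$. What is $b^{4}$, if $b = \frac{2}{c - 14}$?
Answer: $\frac{16}{130321} \approx 0.00012277$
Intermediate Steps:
$b = - \frac{2}{19}$ ($b = \frac{2}{-5 - 14} = \frac{2}{-19} = 2 \left(- \frac{1}{19}\right) = - \frac{2}{19} \approx -0.10526$)
$b^{4} = \left(- \frac{2}{19}\right)^{4} = \frac{16}{130321}$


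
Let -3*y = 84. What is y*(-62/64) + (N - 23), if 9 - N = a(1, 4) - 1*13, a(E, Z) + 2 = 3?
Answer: 201/8 ≈ 25.125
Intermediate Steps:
y = -28 (y = -⅓*84 = -28)
a(E, Z) = 1 (a(E, Z) = -2 + 3 = 1)
N = 21 (N = 9 - (1 - 1*13) = 9 - (1 - 13) = 9 - 1*(-12) = 9 + 12 = 21)
y*(-62/64) + (N - 23) = -(-1736)/64 + (21 - 23) = -(-1736)/64 - 2 = -28*(-31/32) - 2 = 217/8 - 2 = 201/8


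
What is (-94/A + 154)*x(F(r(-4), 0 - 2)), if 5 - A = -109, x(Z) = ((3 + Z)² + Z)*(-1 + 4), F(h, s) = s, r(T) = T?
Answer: -8731/19 ≈ -459.53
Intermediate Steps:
x(Z) = 3*Z + 3*(3 + Z)² (x(Z) = (Z + (3 + Z)²)*3 = 3*Z + 3*(3 + Z)²)
A = 114 (A = 5 - 1*(-109) = 5 + 109 = 114)
(-94/A + 154)*x(F(r(-4), 0 - 2)) = (-94/114 + 154)*(3*(0 - 2) + 3*(3 + (0 - 2))²) = (-94*1/114 + 154)*(3*(-2) + 3*(3 - 2)²) = (-47/57 + 154)*(-6 + 3*1²) = 8731*(-6 + 3*1)/57 = 8731*(-6 + 3)/57 = (8731/57)*(-3) = -8731/19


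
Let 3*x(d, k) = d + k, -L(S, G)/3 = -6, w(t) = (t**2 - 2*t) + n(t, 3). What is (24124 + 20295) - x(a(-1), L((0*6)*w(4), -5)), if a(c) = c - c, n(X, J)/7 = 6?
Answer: 44413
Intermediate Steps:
n(X, J) = 42 (n(X, J) = 7*6 = 42)
w(t) = 42 + t**2 - 2*t (w(t) = (t**2 - 2*t) + 42 = 42 + t**2 - 2*t)
L(S, G) = 18 (L(S, G) = -3*(-6) = 18)
a(c) = 0
x(d, k) = d/3 + k/3 (x(d, k) = (d + k)/3 = d/3 + k/3)
(24124 + 20295) - x(a(-1), L((0*6)*w(4), -5)) = (24124 + 20295) - ((1/3)*0 + (1/3)*18) = 44419 - (0 + 6) = 44419 - 1*6 = 44419 - 6 = 44413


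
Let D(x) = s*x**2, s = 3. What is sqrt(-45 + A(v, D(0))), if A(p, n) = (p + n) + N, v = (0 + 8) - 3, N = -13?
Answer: I*sqrt(53) ≈ 7.2801*I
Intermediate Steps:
D(x) = 3*x**2
v = 5 (v = 8 - 3 = 5)
A(p, n) = -13 + n + p (A(p, n) = (p + n) - 13 = (n + p) - 13 = -13 + n + p)
sqrt(-45 + A(v, D(0))) = sqrt(-45 + (-13 + 3*0**2 + 5)) = sqrt(-45 + (-13 + 3*0 + 5)) = sqrt(-45 + (-13 + 0 + 5)) = sqrt(-45 - 8) = sqrt(-53) = I*sqrt(53)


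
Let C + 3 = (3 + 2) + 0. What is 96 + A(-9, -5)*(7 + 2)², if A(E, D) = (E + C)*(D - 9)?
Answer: 8034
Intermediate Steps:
C = 2 (C = -3 + ((3 + 2) + 0) = -3 + (5 + 0) = -3 + 5 = 2)
A(E, D) = (-9 + D)*(2 + E) (A(E, D) = (E + 2)*(D - 9) = (2 + E)*(-9 + D) = (-9 + D)*(2 + E))
96 + A(-9, -5)*(7 + 2)² = 96 + (-18 - 9*(-9) + 2*(-5) - 5*(-9))*(7 + 2)² = 96 + (-18 + 81 - 10 + 45)*9² = 96 + 98*81 = 96 + 7938 = 8034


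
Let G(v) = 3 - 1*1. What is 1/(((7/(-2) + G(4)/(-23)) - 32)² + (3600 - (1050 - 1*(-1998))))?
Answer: 2116/3847801 ≈ 0.00054992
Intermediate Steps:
G(v) = 2 (G(v) = 3 - 1 = 2)
1/(((7/(-2) + G(4)/(-23)) - 32)² + (3600 - (1050 - 1*(-1998)))) = 1/(((7/(-2) + 2/(-23)) - 32)² + (3600 - (1050 - 1*(-1998)))) = 1/(((7*(-½) + 2*(-1/23)) - 32)² + (3600 - (1050 + 1998))) = 1/(((-7/2 - 2/23) - 32)² + (3600 - 1*3048)) = 1/((-165/46 - 32)² + (3600 - 3048)) = 1/((-1637/46)² + 552) = 1/(2679769/2116 + 552) = 1/(3847801/2116) = 2116/3847801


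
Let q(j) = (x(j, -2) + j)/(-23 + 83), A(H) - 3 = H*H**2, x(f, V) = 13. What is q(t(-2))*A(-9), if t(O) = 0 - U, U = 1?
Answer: -726/5 ≈ -145.20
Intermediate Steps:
A(H) = 3 + H**3 (A(H) = 3 + H*H**2 = 3 + H**3)
t(O) = -1 (t(O) = 0 - 1*1 = 0 - 1 = -1)
q(j) = 13/60 + j/60 (q(j) = (13 + j)/(-23 + 83) = (13 + j)/60 = (13 + j)*(1/60) = 13/60 + j/60)
q(t(-2))*A(-9) = (13/60 + (1/60)*(-1))*(3 + (-9)**3) = (13/60 - 1/60)*(3 - 729) = (1/5)*(-726) = -726/5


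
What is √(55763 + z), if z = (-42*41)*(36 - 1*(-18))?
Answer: 5*I*√1489 ≈ 192.94*I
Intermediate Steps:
z = -92988 (z = -1722*(36 + 18) = -1722*54 = -92988)
√(55763 + z) = √(55763 - 92988) = √(-37225) = 5*I*√1489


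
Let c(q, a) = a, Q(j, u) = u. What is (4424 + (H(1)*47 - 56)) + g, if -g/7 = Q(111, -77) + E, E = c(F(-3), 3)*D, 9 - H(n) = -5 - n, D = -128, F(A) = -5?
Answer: 8300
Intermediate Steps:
H(n) = 14 + n (H(n) = 9 - (-5 - n) = 9 + (5 + n) = 14 + n)
E = -384 (E = 3*(-128) = -384)
g = 3227 (g = -7*(-77 - 384) = -7*(-461) = 3227)
(4424 + (H(1)*47 - 56)) + g = (4424 + ((14 + 1)*47 - 56)) + 3227 = (4424 + (15*47 - 56)) + 3227 = (4424 + (705 - 56)) + 3227 = (4424 + 649) + 3227 = 5073 + 3227 = 8300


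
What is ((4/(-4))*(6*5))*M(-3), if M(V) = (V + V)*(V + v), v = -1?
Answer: -720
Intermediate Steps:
M(V) = 2*V*(-1 + V) (M(V) = (V + V)*(V - 1) = (2*V)*(-1 + V) = 2*V*(-1 + V))
((4/(-4))*(6*5))*M(-3) = ((4/(-4))*(6*5))*(2*(-3)*(-1 - 3)) = ((4*(-¼))*30)*(2*(-3)*(-4)) = -1*30*24 = -30*24 = -720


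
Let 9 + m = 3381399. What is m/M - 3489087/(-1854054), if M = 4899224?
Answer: 1946924868629/756952154508 ≈ 2.5721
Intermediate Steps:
m = 3381390 (m = -9 + 3381399 = 3381390)
m/M - 3489087/(-1854054) = 3381390/4899224 - 3489087/(-1854054) = 3381390*(1/4899224) - 3489087*(-1/1854054) = 1690695/2449612 + 1163029/618018 = 1946924868629/756952154508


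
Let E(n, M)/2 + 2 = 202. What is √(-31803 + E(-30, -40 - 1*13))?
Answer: I*√31403 ≈ 177.21*I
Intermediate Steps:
E(n, M) = 400 (E(n, M) = -4 + 2*202 = -4 + 404 = 400)
√(-31803 + E(-30, -40 - 1*13)) = √(-31803 + 400) = √(-31403) = I*√31403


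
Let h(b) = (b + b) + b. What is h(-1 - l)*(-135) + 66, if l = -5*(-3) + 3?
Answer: 7761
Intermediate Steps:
l = 18 (l = 15 + 3 = 18)
h(b) = 3*b (h(b) = 2*b + b = 3*b)
h(-1 - l)*(-135) + 66 = (3*(-1 - 1*18))*(-135) + 66 = (3*(-1 - 18))*(-135) + 66 = (3*(-19))*(-135) + 66 = -57*(-135) + 66 = 7695 + 66 = 7761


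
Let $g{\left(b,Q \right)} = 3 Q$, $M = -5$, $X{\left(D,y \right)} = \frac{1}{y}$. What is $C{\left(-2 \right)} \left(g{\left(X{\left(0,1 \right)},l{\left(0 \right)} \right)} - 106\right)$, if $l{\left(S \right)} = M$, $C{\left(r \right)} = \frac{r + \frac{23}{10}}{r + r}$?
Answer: $\frac{363}{40} \approx 9.075$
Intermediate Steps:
$C{\left(r \right)} = \frac{\frac{23}{10} + r}{2 r}$ ($C{\left(r \right)} = \frac{r + 23 \cdot \frac{1}{10}}{2 r} = \left(r + \frac{23}{10}\right) \frac{1}{2 r} = \left(\frac{23}{10} + r\right) \frac{1}{2 r} = \frac{\frac{23}{10} + r}{2 r}$)
$l{\left(S \right)} = -5$
$C{\left(-2 \right)} \left(g{\left(X{\left(0,1 \right)},l{\left(0 \right)} \right)} - 106\right) = \frac{23 + 10 \left(-2\right)}{20 \left(-2\right)} \left(3 \left(-5\right) - 106\right) = \frac{1}{20} \left(- \frac{1}{2}\right) \left(23 - 20\right) \left(-15 - 106\right) = \frac{1}{20} \left(- \frac{1}{2}\right) 3 \left(-121\right) = \left(- \frac{3}{40}\right) \left(-121\right) = \frac{363}{40}$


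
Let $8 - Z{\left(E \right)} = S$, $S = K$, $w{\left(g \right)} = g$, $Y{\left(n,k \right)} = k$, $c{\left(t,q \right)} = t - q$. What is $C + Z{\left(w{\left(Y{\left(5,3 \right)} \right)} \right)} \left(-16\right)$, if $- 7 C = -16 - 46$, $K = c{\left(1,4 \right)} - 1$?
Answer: $- \frac{1282}{7} \approx -183.14$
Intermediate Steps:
$K = -4$ ($K = \left(1 - 4\right) - 1 = -3 - 1 = -4$)
$S = -4$
$Z{\left(E \right)} = 12$ ($Z{\left(E \right)} = 8 - -4 = 8 + 4 = 12$)
$C = \frac{62}{7}$ ($C = - \frac{-16 - 46}{7} = \left(- \frac{1}{7}\right) \left(-62\right) = \frac{62}{7} \approx 8.8571$)
$C + Z{\left(w{\left(Y{\left(5,3 \right)} \right)} \right)} \left(-16\right) = \frac{62}{7} + 12 \left(-16\right) = \frac{62}{7} - 192 = - \frac{1282}{7}$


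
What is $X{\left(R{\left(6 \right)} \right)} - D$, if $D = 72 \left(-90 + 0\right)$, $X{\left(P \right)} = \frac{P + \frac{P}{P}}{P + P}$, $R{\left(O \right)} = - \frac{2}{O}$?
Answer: $6479$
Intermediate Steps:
$X{\left(P \right)} = \frac{1 + P}{2 P}$ ($X{\left(P \right)} = \frac{P + 1}{2 P} = \left(1 + P\right) \frac{1}{2 P} = \frac{1 + P}{2 P}$)
$D = -6480$ ($D = 72 \left(-90\right) = -6480$)
$X{\left(R{\left(6 \right)} \right)} - D = \frac{1 - \frac{2}{6}}{2 \left(- \frac{2}{6}\right)} - -6480 = \frac{1 - \frac{1}{3}}{2 \left(\left(-2\right) \frac{1}{6}\right)} + 6480 = \frac{1 - \frac{1}{3}}{2 \left(- \frac{1}{3}\right)} + 6480 = \frac{1}{2} \left(-3\right) \frac{2}{3} + 6480 = -1 + 6480 = 6479$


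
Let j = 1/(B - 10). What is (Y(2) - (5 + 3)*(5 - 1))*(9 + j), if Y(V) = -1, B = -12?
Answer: -591/2 ≈ -295.50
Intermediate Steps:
j = -1/22 (j = 1/(-12 - 10) = 1/(-22) = -1/22 ≈ -0.045455)
(Y(2) - (5 + 3)*(5 - 1))*(9 + j) = (-1 - (5 + 3)*(5 - 1))*(9 - 1/22) = (-1 - 8*4)*(197/22) = (-1 - 1*32)*(197/22) = (-1 - 32)*(197/22) = -33*197/22 = -591/2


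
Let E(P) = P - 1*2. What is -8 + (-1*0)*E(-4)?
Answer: -8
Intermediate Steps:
E(P) = -2 + P (E(P) = P - 2 = -2 + P)
-8 + (-1*0)*E(-4) = -8 + (-1*0)*(-2 - 4) = -8 + 0*(-6) = -8 + 0 = -8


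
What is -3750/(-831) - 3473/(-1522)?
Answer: 2864521/421594 ≈ 6.7945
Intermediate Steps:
-3750/(-831) - 3473/(-1522) = -3750*(-1/831) - 3473*(-1/1522) = 1250/277 + 3473/1522 = 2864521/421594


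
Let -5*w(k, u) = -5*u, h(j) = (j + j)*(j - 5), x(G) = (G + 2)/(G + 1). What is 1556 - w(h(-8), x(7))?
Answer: 12439/8 ≈ 1554.9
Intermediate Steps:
x(G) = (2 + G)/(1 + G)
h(j) = 2*j*(-5 + j) (h(j) = (2*j)*(-5 + j) = 2*j*(-5 + j))
w(k, u) = u (w(k, u) = -(-1)*u = u)
1556 - w(h(-8), x(7)) = 1556 - (2 + 7)/(1 + 7) = 1556 - 9/8 = 12439/8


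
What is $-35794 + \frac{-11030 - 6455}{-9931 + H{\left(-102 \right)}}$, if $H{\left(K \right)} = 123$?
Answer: $- \frac{351050067}{9808} \approx -35792.0$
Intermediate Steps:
$-35794 + \frac{-11030 - 6455}{-9931 + H{\left(-102 \right)}} = -35794 + \frac{-11030 - 6455}{-9931 + 123} = -35794 - \frac{17485}{-9808} = -35794 - - \frac{17485}{9808} = -35794 + \frac{17485}{9808} = - \frac{351050067}{9808}$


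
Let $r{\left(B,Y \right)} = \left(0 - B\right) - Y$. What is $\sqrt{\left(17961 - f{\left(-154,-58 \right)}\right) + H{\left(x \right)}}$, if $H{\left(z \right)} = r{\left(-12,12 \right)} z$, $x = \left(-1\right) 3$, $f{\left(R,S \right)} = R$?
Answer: $\sqrt{18115} \approx 134.59$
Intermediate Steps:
$r{\left(B,Y \right)} = - B - Y$
$x = -3$
$H{\left(z \right)} = 0$ ($H{\left(z \right)} = \left(\left(-1\right) \left(-12\right) - 12\right) z = \left(12 - 12\right) z = 0 z = 0$)
$\sqrt{\left(17961 - f{\left(-154,-58 \right)}\right) + H{\left(x \right)}} = \sqrt{\left(17961 - -154\right) + 0} = \sqrt{\left(17961 + 154\right) + 0} = \sqrt{18115 + 0} = \sqrt{18115}$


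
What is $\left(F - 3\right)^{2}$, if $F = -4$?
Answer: $49$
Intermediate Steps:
$\left(F - 3\right)^{2} = \left(-4 - 3\right)^{2} = \left(-7\right)^{2} = 49$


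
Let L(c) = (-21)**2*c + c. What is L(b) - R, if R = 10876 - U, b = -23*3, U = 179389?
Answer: 138015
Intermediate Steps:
b = -69
L(c) = 442*c (L(c) = 441*c + c = 442*c)
R = -168513 (R = 10876 - 1*179389 = 10876 - 179389 = -168513)
L(b) - R = 442*(-69) - 1*(-168513) = -30498 + 168513 = 138015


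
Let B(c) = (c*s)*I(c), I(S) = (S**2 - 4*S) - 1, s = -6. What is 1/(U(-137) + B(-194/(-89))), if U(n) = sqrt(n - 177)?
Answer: 16144578255342/1126948473980725 - 496981290961*I*sqrt(314)/2253896947961450 ≈ 0.014326 - 0.0039072*I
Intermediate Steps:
U(n) = sqrt(-177 + n)
I(S) = -1 + S**2 - 4*S
B(c) = -6*c*(-1 + c**2 - 4*c) (B(c) = (c*(-6))*(-1 + c**2 - 4*c) = (-6*c)*(-1 + c**2 - 4*c) = -6*c*(-1 + c**2 - 4*c))
1/(U(-137) + B(-194/(-89))) = 1/(sqrt(-177 - 137) + 6*(-194/(-89))*(1 - (-194/(-89))**2 + 4*(-194/(-89)))) = 1/(sqrt(-314) + 6*(-194*(-1/89))*(1 - (-194*(-1/89))**2 + 4*(-194*(-1/89)))) = 1/(I*sqrt(314) + 6*(194/89)*(1 - (194/89)**2 + 4*(194/89))) = 1/(I*sqrt(314) + 6*(194/89)*(1 - 1*37636/7921 + 776/89)) = 1/(I*sqrt(314) + 6*(194/89)*(1 - 37636/7921 + 776/89)) = 1/(I*sqrt(314) + 6*(194/89)*(39349/7921)) = 1/(I*sqrt(314) + 45802236/704969) = 1/(45802236/704969 + I*sqrt(314))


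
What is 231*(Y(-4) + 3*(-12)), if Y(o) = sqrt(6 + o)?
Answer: -8316 + 231*sqrt(2) ≈ -7989.3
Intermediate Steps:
231*(Y(-4) + 3*(-12)) = 231*(sqrt(6 - 4) + 3*(-12)) = 231*(sqrt(2) - 36) = 231*(-36 + sqrt(2)) = -8316 + 231*sqrt(2)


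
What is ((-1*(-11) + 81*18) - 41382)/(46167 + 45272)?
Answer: -39913/91439 ≈ -0.43650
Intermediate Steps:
((-1*(-11) + 81*18) - 41382)/(46167 + 45272) = ((11 + 1458) - 41382)/91439 = (1469 - 41382)*(1/91439) = -39913*1/91439 = -39913/91439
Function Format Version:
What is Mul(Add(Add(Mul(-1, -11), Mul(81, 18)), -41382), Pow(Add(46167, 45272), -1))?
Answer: Rational(-39913, 91439) ≈ -0.43650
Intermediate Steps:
Mul(Add(Add(Mul(-1, -11), Mul(81, 18)), -41382), Pow(Add(46167, 45272), -1)) = Mul(Add(Add(11, 1458), -41382), Pow(91439, -1)) = Mul(Add(1469, -41382), Rational(1, 91439)) = Mul(-39913, Rational(1, 91439)) = Rational(-39913, 91439)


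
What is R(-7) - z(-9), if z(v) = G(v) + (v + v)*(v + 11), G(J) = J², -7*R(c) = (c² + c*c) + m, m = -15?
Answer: -398/7 ≈ -56.857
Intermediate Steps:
R(c) = 15/7 - 2*c²/7 (R(c) = -((c² + c*c) - 15)/7 = -((c² + c²) - 15)/7 = -(2*c² - 15)/7 = -(-15 + 2*c²)/7 = 15/7 - 2*c²/7)
z(v) = v² + 2*v*(11 + v) (z(v) = v² + (v + v)*(v + 11) = v² + (2*v)*(11 + v) = v² + 2*v*(11 + v))
R(-7) - z(-9) = (15/7 - 2/7*(-7)²) - (-9)*(22 + 3*(-9)) = (15/7 - 2/7*49) - (-9)*(22 - 27) = (15/7 - 14) - (-9)*(-5) = -83/7 - 1*45 = -83/7 - 45 = -398/7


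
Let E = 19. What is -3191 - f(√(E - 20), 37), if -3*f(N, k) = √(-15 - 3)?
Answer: -3191 + I*√2 ≈ -3191.0 + 1.4142*I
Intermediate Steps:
f(N, k) = -I*√2 (f(N, k) = -√(-15 - 3)/3 = -I*√2)
-3191 - f(√(E - 20), 37) = -3191 - (-1)*I*√2 = -3191 + I*√2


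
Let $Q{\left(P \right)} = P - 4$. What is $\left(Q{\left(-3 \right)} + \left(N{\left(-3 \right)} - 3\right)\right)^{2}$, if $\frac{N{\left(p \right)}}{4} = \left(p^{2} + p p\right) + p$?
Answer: $2500$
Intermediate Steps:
$Q{\left(P \right)} = -4 + P$
$N{\left(p \right)} = 4 p + 8 p^{2}$ ($N{\left(p \right)} = 4 \left(\left(p^{2} + p p\right) + p\right) = 4 \left(\left(p^{2} + p^{2}\right) + p\right) = 4 \left(2 p^{2} + p\right) = 4 \left(p + 2 p^{2}\right) = 4 p + 8 p^{2}$)
$\left(Q{\left(-3 \right)} + \left(N{\left(-3 \right)} - 3\right)\right)^{2} = \left(\left(-4 - 3\right) - \left(3 + 12 \left(1 + 2 \left(-3\right)\right)\right)\right)^{2} = \left(-7 - \left(3 + 12 \left(1 - 6\right)\right)\right)^{2} = \left(-7 - \left(3 + 12 \left(-5\right)\right)\right)^{2} = \left(-7 + \left(60 - 3\right)\right)^{2} = \left(-7 + 57\right)^{2} = 50^{2} = 2500$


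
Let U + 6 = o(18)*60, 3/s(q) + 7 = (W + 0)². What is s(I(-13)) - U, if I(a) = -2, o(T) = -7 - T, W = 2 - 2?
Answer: 10539/7 ≈ 1505.6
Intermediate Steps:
W = 0
s(q) = -3/7 (s(q) = 3/(-7 + (0 + 0)²) = 3/(-7 + 0²) = 3/(-7 + 0) = 3/(-7) = 3*(-⅐) = -3/7)
U = -1506 (U = -6 + (-7 - 1*18)*60 = -6 + (-7 - 18)*60 = -6 - 25*60 = -6 - 1500 = -1506)
s(I(-13)) - U = -3/7 - 1*(-1506) = -3/7 + 1506 = 10539/7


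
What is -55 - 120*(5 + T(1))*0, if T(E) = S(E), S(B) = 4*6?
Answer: -55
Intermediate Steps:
S(B) = 24
T(E) = 24
-55 - 120*(5 + T(1))*0 = -55 - 120*(5 + 24)*0 = -55 - 3480*0 = -55 - 120*0 = -55 + 0 = -55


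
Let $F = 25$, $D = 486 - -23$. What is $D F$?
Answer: $12725$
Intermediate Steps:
$D = 509$ ($D = 486 + 23 = 509$)
$D F = 509 \cdot 25 = 12725$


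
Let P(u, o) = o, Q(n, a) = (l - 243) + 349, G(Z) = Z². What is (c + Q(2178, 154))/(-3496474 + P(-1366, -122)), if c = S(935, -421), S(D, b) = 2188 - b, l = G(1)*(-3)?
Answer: -226/291383 ≈ -0.00077561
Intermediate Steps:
l = -3 (l = 1²*(-3) = 1*(-3) = -3)
Q(n, a) = 103 (Q(n, a) = (-3 - 243) + 349 = -246 + 349 = 103)
c = 2609 (c = 2188 - 1*(-421) = 2188 + 421 = 2609)
(c + Q(2178, 154))/(-3496474 + P(-1366, -122)) = (2609 + 103)/(-3496474 - 122) = 2712/(-3496596) = 2712*(-1/3496596) = -226/291383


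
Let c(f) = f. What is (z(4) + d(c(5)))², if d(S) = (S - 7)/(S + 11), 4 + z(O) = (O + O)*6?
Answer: 123201/64 ≈ 1925.0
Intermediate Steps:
z(O) = -4 + 12*O (z(O) = -4 + (O + O)*6 = -4 + (2*O)*6 = -4 + 12*O)
d(S) = (-7 + S)/(11 + S)
(z(4) + d(c(5)))² = ((-4 + 12*4) + (-7 + 5)/(11 + 5))² = ((-4 + 48) - 2/16)² = (44 + (1/16)*(-2))² = (44 - ⅛)² = (351/8)² = 123201/64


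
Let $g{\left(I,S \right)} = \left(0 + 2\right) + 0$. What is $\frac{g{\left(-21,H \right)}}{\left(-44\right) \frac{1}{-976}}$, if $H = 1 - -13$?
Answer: $\frac{488}{11} \approx 44.364$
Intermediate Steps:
$H = 14$ ($H = 1 + 13 = 14$)
$g{\left(I,S \right)} = 2$ ($g{\left(I,S \right)} = 2 + 0 = 2$)
$\frac{g{\left(-21,H \right)}}{\left(-44\right) \frac{1}{-976}} = \frac{2}{\left(-44\right) \frac{1}{-976}} = \frac{2}{\left(-44\right) \left(- \frac{1}{976}\right)} = \frac{2}{\frac{11}{244}} = 2 \cdot \frac{244}{11} = \frac{488}{11}$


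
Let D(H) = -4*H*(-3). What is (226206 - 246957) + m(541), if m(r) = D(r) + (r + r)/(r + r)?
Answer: -14258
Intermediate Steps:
D(H) = 12*H
m(r) = 1 + 12*r (m(r) = 12*r + (r + r)/(r + r) = 12*r + (2*r)/((2*r)) = 12*r + (2*r)*(1/(2*r)) = 12*r + 1 = 1 + 12*r)
(226206 - 246957) + m(541) = (226206 - 246957) + (1 + 12*541) = -20751 + (1 + 6492) = -20751 + 6493 = -14258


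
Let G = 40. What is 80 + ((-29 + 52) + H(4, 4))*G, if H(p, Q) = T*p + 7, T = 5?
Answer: 2080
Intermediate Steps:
H(p, Q) = 7 + 5*p (H(p, Q) = 5*p + 7 = 7 + 5*p)
80 + ((-29 + 52) + H(4, 4))*G = 80 + ((-29 + 52) + (7 + 5*4))*40 = 80 + (23 + (7 + 20))*40 = 80 + (23 + 27)*40 = 80 + 50*40 = 80 + 2000 = 2080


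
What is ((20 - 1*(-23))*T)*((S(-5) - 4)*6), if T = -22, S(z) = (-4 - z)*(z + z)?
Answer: 79464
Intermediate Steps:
S(z) = 2*z*(-4 - z) (S(z) = (-4 - z)*(2*z) = 2*z*(-4 - z))
((20 - 1*(-23))*T)*((S(-5) - 4)*6) = ((20 - 1*(-23))*(-22))*((-2*(-5)*(4 - 5) - 4)*6) = ((20 + 23)*(-22))*((-2*(-5)*(-1) - 4)*6) = (43*(-22))*((-10 - 4)*6) = -(-13244)*6 = -946*(-84) = 79464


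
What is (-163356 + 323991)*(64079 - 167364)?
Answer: -16591185975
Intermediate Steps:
(-163356 + 323991)*(64079 - 167364) = 160635*(-103285) = -16591185975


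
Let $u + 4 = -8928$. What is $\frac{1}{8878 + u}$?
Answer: $- \frac{1}{54} \approx -0.018519$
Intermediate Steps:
$u = -8932$ ($u = -4 - 8928 = -8932$)
$\frac{1}{8878 + u} = \frac{1}{8878 - 8932} = \frac{1}{-54} = - \frac{1}{54}$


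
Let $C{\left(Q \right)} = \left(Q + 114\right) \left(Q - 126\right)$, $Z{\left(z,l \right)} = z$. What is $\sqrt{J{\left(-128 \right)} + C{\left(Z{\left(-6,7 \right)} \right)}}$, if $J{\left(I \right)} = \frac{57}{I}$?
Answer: $\frac{5 i \sqrt{145986}}{16} \approx 119.4 i$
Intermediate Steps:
$C{\left(Q \right)} = \left(-126 + Q\right) \left(114 + Q\right)$ ($C{\left(Q \right)} = \left(114 + Q\right) \left(-126 + Q\right) = \left(-126 + Q\right) \left(114 + Q\right)$)
$\sqrt{J{\left(-128 \right)} + C{\left(Z{\left(-6,7 \right)} \right)}} = \sqrt{\frac{57}{-128} - \left(14292 - 36\right)} = \sqrt{57 \left(- \frac{1}{128}\right) + \left(-14364 + 36 + 72\right)} = \sqrt{- \frac{57}{128} - 14256} = \sqrt{- \frac{1824825}{128}} = \frac{5 i \sqrt{145986}}{16}$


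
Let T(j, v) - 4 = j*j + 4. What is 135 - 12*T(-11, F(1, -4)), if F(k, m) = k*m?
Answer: -1413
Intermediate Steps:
T(j, v) = 8 + j**2 (T(j, v) = 4 + (j*j + 4) = 4 + (j**2 + 4) = 4 + (4 + j**2) = 8 + j**2)
135 - 12*T(-11, F(1, -4)) = 135 - 12*(8 + (-11)**2) = 135 - 12*(8 + 121) = 135 - 12*129 = 135 - 1548 = -1413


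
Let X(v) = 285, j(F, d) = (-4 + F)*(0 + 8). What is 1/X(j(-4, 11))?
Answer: 1/285 ≈ 0.0035088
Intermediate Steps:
j(F, d) = -32 + 8*F (j(F, d) = (-4 + F)*8 = -32 + 8*F)
1/X(j(-4, 11)) = 1/285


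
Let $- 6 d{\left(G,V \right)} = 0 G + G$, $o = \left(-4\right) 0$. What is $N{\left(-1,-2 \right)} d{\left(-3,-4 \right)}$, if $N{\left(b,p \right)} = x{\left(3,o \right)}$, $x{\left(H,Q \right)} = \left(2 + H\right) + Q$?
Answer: $\frac{5}{2} \approx 2.5$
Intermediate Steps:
$o = 0$
$x{\left(H,Q \right)} = 2 + H + Q$
$d{\left(G,V \right)} = - \frac{G}{6}$ ($d{\left(G,V \right)} = - \frac{0 G + G}{6} = - \frac{0 + G}{6} = - \frac{G}{6}$)
$N{\left(b,p \right)} = 5$ ($N{\left(b,p \right)} = 2 + 3 + 0 = 5$)
$N{\left(-1,-2 \right)} d{\left(-3,-4 \right)} = 5 \left(\left(- \frac{1}{6}\right) \left(-3\right)\right) = 5 \cdot \frac{1}{2} = \frac{5}{2}$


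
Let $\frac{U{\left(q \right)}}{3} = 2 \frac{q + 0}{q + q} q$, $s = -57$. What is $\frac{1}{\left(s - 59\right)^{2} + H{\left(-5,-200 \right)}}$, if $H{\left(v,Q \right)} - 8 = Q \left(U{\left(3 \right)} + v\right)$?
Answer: $\frac{1}{12664} \approx 7.8964 \cdot 10^{-5}$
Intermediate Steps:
$U{\left(q \right)} = 3 q$ ($U{\left(q \right)} = 3 \cdot 2 \frac{q + 0}{q + q} q = 3 \cdot 2 \frac{q}{2 q} q = 3 \cdot 2 q \frac{1}{2 q} q = 3 \cdot 2 \cdot \frac{1}{2} q = 3 \cdot 1 q = 3 q$)
$H{\left(v,Q \right)} = 8 + Q \left(9 + v\right)$ ($H{\left(v,Q \right)} = 8 + Q \left(3 \cdot 3 + v\right) = 8 + Q \left(9 + v\right)$)
$\frac{1}{\left(s - 59\right)^{2} + H{\left(-5,-200 \right)}} = \frac{1}{\left(-57 - 59\right)^{2} + \left(8 + 9 \left(-200\right) - -1000\right)} = \frac{1}{\left(-116\right)^{2} + \left(8 - 1800 + 1000\right)} = \frac{1}{13456 - 792} = \frac{1}{12664}$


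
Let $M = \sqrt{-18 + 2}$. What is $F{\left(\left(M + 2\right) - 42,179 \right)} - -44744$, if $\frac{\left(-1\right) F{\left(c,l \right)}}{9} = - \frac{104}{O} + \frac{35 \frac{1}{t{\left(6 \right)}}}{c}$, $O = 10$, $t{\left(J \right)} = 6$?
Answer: $\frac{90574577}{2020} + \frac{105 i}{808} \approx 44839.0 + 0.12995 i$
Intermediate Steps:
$M = 4 i$ ($M = \sqrt{-16} = 4 i \approx 4.0 i$)
$F{\left(c,l \right)} = \frac{468}{5} - \frac{105}{2 c}$ ($F{\left(c,l \right)} = - 9 \left(- \frac{104}{10} + \frac{35 \cdot \frac{1}{6}}{c}\right) = - 9 \left(\left(-104\right) \frac{1}{10} + \frac{35 \cdot \frac{1}{6}}{c}\right) = - 9 \left(- \frac{52}{5} + \frac{35}{6 c}\right) = \frac{468}{5} - \frac{105}{2 c}$)
$F{\left(\left(M + 2\right) - 42,179 \right)} - -44744 = \frac{3 \left(-175 + 312 \left(\left(4 i + 2\right) - 42\right)\right)}{10 \left(\left(4 i + 2\right) - 42\right)} - -44744 = \frac{3 \left(-175 + 312 \left(\left(2 + 4 i\right) - 42\right)\right)}{10 \left(\left(2 + 4 i\right) - 42\right)} + 44744 = \frac{3 \left(-175 + 312 \left(-40 + 4 i\right)\right)}{10 \left(-40 + 4 i\right)} + 44744 = \frac{3 \frac{-40 - 4 i}{1616} \left(-175 - \left(12480 - 1248 i\right)\right)}{10} + 44744 = \frac{3 \frac{-40 - 4 i}{1616} \left(-12655 + 1248 i\right)}{10} + 44744 = \frac{3 \left(-12655 + 1248 i\right) \left(-40 - 4 i\right)}{16160} + 44744 = 44744 + \frac{3 \left(-12655 + 1248 i\right) \left(-40 - 4 i\right)}{16160}$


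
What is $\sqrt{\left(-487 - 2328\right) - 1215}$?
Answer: $i \sqrt{4030} \approx 63.482 i$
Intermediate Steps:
$\sqrt{\left(-487 - 2328\right) - 1215} = \sqrt{-2815 - 1215} = \sqrt{-4030} = i \sqrt{4030}$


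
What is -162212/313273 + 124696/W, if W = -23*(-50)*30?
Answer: 8366894002/2701979625 ≈ 3.0966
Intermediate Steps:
W = 34500 (W = 1150*30 = 34500)
-162212/313273 + 124696/W = -162212/313273 + 124696/34500 = -162212*1/313273 + 124696*(1/34500) = -162212/313273 + 31174/8625 = 8366894002/2701979625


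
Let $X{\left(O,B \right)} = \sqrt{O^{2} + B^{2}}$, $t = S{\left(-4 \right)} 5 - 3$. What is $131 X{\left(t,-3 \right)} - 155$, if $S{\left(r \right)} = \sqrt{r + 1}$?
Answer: $-155 + 131 \sqrt{-57 - 30 i \sqrt{3}} \approx 260.6 - 1072.8 i$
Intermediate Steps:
$S{\left(r \right)} = \sqrt{1 + r}$
$t = -3 + 5 i \sqrt{3}$ ($t = \sqrt{1 - 4} \cdot 5 - 3 = \sqrt{-3} \cdot 5 - 3 = i \sqrt{3} \cdot 5 - 3 = 5 i \sqrt{3} - 3 = -3 + 5 i \sqrt{3} \approx -3.0 + 8.6602 i$)
$X{\left(O,B \right)} = \sqrt{B^{2} + O^{2}}$
$131 X{\left(t,-3 \right)} - 155 = 131 \sqrt{\left(-3\right)^{2} + \left(-3 + 5 i \sqrt{3}\right)^{2}} - 155 = 131 \sqrt{9 + \left(-3 + 5 i \sqrt{3}\right)^{2}} - 155 = -155 + 131 \sqrt{9 + \left(-3 + 5 i \sqrt{3}\right)^{2}}$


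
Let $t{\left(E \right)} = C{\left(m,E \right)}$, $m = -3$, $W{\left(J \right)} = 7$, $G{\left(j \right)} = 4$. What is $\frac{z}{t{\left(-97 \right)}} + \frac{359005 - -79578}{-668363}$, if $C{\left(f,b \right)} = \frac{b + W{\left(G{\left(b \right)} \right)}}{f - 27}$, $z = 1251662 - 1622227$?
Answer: $- \frac{247673250844}{2005089} \approx -1.2352 \cdot 10^{5}$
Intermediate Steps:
$z = -370565$ ($z = 1251662 - 1622227 = -370565$)
$C{\left(f,b \right)} = \frac{7 + b}{-27 + f}$ ($C{\left(f,b \right)} = \frac{b + 7}{f - 27} = \frac{7 + b}{-27 + f}$)
$t{\left(E \right)} = - \frac{7}{30} - \frac{E}{30}$ ($t{\left(E \right)} = \frac{7 + E}{-27 - 3} = \frac{7 + E}{-30} = - \frac{7 + E}{30} = - \frac{7}{30} - \frac{E}{30}$)
$\frac{z}{t{\left(-97 \right)}} + \frac{359005 - -79578}{-668363} = - \frac{370565}{- \frac{7}{30} - - \frac{97}{30}} + \frac{359005 - -79578}{-668363} = - \frac{370565}{- \frac{7}{30} + \frac{97}{30}} + \left(359005 + 79578\right) \left(- \frac{1}{668363}\right) = - \frac{370565}{3} + 438583 \left(- \frac{1}{668363}\right) = \left(-370565\right) \frac{1}{3} - \frac{438583}{668363} = - \frac{370565}{3} - \frac{438583}{668363} = - \frac{247673250844}{2005089}$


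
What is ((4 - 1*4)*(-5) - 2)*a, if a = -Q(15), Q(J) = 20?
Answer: 40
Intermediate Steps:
a = -20 (a = -1*20 = -20)
((4 - 1*4)*(-5) - 2)*a = ((4 - 1*4)*(-5) - 2)*(-20) = ((4 - 4)*(-5) - 2)*(-20) = (0*(-5) - 2)*(-20) = (0 - 2)*(-20) = -2*(-20) = 40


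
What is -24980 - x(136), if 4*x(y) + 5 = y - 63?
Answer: -24997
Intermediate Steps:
x(y) = -17 + y/4 (x(y) = -5/4 + (y - 63)/4 = -5/4 + (-63 + y)/4 = -5/4 + (-63/4 + y/4) = -17 + y/4)
-24980 - x(136) = -24980 - (-17 + (1/4)*136) = -24980 - (-17 + 34) = -24980 - 1*17 = -24980 - 17 = -24997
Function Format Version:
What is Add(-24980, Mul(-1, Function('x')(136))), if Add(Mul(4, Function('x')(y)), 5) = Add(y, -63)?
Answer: -24997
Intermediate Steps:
Function('x')(y) = Add(-17, Mul(Rational(1, 4), y)) (Function('x')(y) = Add(Rational(-5, 4), Mul(Rational(1, 4), Add(y, -63))) = Add(Rational(-5, 4), Mul(Rational(1, 4), Add(-63, y))) = Add(Rational(-5, 4), Add(Rational(-63, 4), Mul(Rational(1, 4), y))) = Add(-17, Mul(Rational(1, 4), y)))
Add(-24980, Mul(-1, Function('x')(136))) = Add(-24980, Mul(-1, Add(-17, Mul(Rational(1, 4), 136)))) = Add(-24980, Mul(-1, Add(-17, 34))) = Add(-24980, Mul(-1, 17)) = Add(-24980, -17) = -24997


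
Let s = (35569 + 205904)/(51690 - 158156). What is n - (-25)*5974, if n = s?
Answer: 15900455627/106466 ≈ 1.4935e+5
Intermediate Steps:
s = -241473/106466 (s = 241473/(-106466) = 241473*(-1/106466) = -241473/106466 ≈ -2.2681)
n = -241473/106466 ≈ -2.2681
n - (-25)*5974 = -241473/106466 - (-25)*5974 = -241473/106466 - 1*(-149350) = -241473/106466 + 149350 = 15900455627/106466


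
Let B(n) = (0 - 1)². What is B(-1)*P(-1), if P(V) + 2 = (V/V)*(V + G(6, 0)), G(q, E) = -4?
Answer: -7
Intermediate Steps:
P(V) = -6 + V (P(V) = -2 + (V/V)*(V - 4) = -2 + 1*(-4 + V) = -2 + (-4 + V) = -6 + V)
B(n) = 1 (B(n) = (-1)² = 1)
B(-1)*P(-1) = 1*(-6 - 1) = 1*(-7) = -7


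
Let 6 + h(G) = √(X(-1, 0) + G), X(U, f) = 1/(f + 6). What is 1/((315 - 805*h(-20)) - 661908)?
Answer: -3940578/2588102943989 + 805*I*√714/2588102943989 ≈ -1.5226e-6 + 8.3112e-9*I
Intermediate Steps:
X(U, f) = 1/(6 + f)
h(G) = -6 + √(⅙ + G) (h(G) = -6 + √(1/(6 + 0) + G) = -6 + √(1/6 + G) = -6 + √(⅙ + G))
1/((315 - 805*h(-20)) - 661908) = 1/((315 - 805*(-6 + √(6 + 36*(-20))/6)) - 661908) = 1/((315 - 805*(-6 + √(6 - 720)/6)) - 661908) = 1/((315 - 805*(-6 + √(-714)/6)) - 661908) = 1/((315 - 805*(-6 + (I*√714)/6)) - 661908) = 1/((315 - 805*(-6 + I*√714/6)) - 661908) = 1/((315 + (4830 - 805*I*√714/6)) - 661908) = 1/((5145 - 805*I*√714/6) - 661908) = 1/(-656763 - 805*I*√714/6)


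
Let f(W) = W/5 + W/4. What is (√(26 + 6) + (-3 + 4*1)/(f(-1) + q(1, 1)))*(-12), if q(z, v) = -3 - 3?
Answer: 80/43 - 48*√2 ≈ -66.022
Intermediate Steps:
q(z, v) = -6
f(W) = 9*W/20 (f(W) = W*(⅕) + W*(¼) = W/5 + W/4 = 9*W/20)
(√(26 + 6) + (-3 + 4*1)/(f(-1) + q(1, 1)))*(-12) = (√(26 + 6) + (-3 + 4*1)/((9/20)*(-1) - 6))*(-12) = (√32 + (-3 + 4)/(-9/20 - 6))*(-12) = (4*√2 + 1/(-129/20))*(-12) = (4*√2 + 1*(-20/129))*(-12) = (4*√2 - 20/129)*(-12) = (-20/129 + 4*√2)*(-12) = 80/43 - 48*√2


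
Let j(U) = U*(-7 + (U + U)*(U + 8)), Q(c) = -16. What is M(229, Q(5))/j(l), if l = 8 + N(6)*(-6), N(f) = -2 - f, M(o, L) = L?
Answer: -2/50127 ≈ -3.9899e-5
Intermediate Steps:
l = 56 (l = 8 + (-2 - 1*6)*(-6) = 8 + (-2 - 6)*(-6) = 8 - 8*(-6) = 8 + 48 = 56)
j(U) = U*(-7 + 2*U*(8 + U)) (j(U) = U*(-7 + (2*U)*(8 + U)) = U*(-7 + 2*U*(8 + U)))
M(229, Q(5))/j(l) = -16*1/(56*(-7 + 2*56² + 16*56)) = -16*1/(56*(-7 + 2*3136 + 896)) = -16*1/(56*(-7 + 6272 + 896)) = -16/(56*7161) = -16/401016 = -16*1/401016 = -2/50127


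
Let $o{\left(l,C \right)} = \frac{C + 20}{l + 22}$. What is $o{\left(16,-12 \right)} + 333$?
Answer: $\frac{6331}{19} \approx 333.21$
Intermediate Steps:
$o{\left(l,C \right)} = \frac{20 + C}{22 + l}$
$o{\left(16,-12 \right)} + 333 = \frac{20 - 12}{22 + 16} + 333 = \frac{1}{38} \cdot 8 + 333 = \frac{4}{19} + 333 = \frac{6331}{19}$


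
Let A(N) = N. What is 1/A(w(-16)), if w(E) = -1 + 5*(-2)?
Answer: -1/11 ≈ -0.090909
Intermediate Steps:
w(E) = -11 (w(E) = -1 - 10 = -11)
1/A(w(-16)) = 1/(-11) = -1/11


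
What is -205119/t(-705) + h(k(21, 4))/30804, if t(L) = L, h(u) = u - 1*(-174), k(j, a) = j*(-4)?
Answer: 351030507/1206490 ≈ 290.95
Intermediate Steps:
k(j, a) = -4*j
h(u) = 174 + u (h(u) = u + 174 = 174 + u)
-205119/t(-705) + h(k(21, 4))/30804 = -205119/(-705) + (174 - 4*21)/30804 = -205119*(-1/705) + (174 - 84)*(1/30804) = 68373/235 + 90*(1/30804) = 68373/235 + 15/5134 = 351030507/1206490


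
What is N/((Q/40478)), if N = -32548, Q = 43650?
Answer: -658738972/21825 ≈ -30183.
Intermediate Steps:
N/((Q/40478)) = -32548/(43650/40478) = -32548/(43650*(1/40478)) = -32548/21825/20239 = -32548*20239/21825 = -658738972/21825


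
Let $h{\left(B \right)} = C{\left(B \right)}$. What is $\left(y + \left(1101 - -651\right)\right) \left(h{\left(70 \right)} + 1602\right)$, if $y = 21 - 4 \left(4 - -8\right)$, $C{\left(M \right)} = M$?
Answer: $2884200$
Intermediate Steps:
$h{\left(B \right)} = B$
$y = -27$ ($y = 21 - 4 \left(4 + 8\right) = 21 - 48 = -27$)
$\left(y + \left(1101 - -651\right)\right) \left(h{\left(70 \right)} + 1602\right) = \left(-27 + \left(1101 - -651\right)\right) \left(70 + 1602\right) = \left(-27 + \left(1101 + 651\right)\right) 1672 = \left(-27 + 1752\right) 1672 = 1725 \cdot 1672 = 2884200$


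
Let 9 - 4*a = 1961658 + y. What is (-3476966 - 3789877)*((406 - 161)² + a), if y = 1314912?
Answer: 22065485362623/4 ≈ 5.5164e+12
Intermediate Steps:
a = -3276561/4 (a = 9/4 - (1961658 + 1314912)/4 = 9/4 - ¼*3276570 = 9/4 - 1638285/2 = -3276561/4 ≈ -8.1914e+5)
(-3476966 - 3789877)*((406 - 161)² + a) = (-3476966 - 3789877)*((406 - 161)² - 3276561/4) = -7266843*(245² - 3276561/4) = -7266843*(60025 - 3276561/4) = -7266843*(-3036461/4) = 22065485362623/4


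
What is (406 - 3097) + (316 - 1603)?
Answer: -3978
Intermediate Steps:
(406 - 3097) + (316 - 1603) = -2691 - 1287 = -3978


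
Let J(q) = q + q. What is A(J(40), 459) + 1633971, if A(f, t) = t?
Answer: 1634430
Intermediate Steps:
J(q) = 2*q
A(J(40), 459) + 1633971 = 459 + 1633971 = 1634430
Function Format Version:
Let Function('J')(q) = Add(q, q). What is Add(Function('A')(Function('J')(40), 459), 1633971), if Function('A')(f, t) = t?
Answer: 1634430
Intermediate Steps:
Function('J')(q) = Mul(2, q)
Add(Function('A')(Function('J')(40), 459), 1633971) = Add(459, 1633971) = 1634430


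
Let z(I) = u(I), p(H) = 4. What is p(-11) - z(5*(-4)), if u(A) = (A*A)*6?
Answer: -2396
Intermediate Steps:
u(A) = 6*A² (u(A) = A²*6 = 6*A²)
z(I) = 6*I²
p(-11) - z(5*(-4)) = 4 - 6*(5*(-4))² = 4 - 6*(-20)² = 4 - 6*400 = 4 - 1*2400 = 4 - 2400 = -2396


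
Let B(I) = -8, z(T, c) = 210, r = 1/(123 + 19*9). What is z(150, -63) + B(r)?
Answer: 202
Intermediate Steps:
r = 1/294 (r = 1/(123 + 171) = 1/294 ≈ 0.0034014)
z(150, -63) + B(r) = 210 - 8 = 202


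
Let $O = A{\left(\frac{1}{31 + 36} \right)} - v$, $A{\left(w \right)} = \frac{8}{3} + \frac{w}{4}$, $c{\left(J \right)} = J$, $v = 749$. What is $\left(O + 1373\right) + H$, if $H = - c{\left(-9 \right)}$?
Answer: $\frac{511079}{804} \approx 635.67$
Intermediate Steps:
$A{\left(w \right)} = \frac{8}{3} + \frac{w}{4}$ ($A{\left(w \right)} = 8 \cdot \frac{1}{3} + w \frac{1}{4} = \frac{8}{3} + \frac{w}{4}$)
$O = - \frac{600049}{804}$ ($O = \left(\frac{8}{3} + \frac{1}{4 \left(31 + 36\right)}\right) - 749 = \left(\frac{8}{3} + \frac{1}{4 \cdot 67}\right) - 749 = \left(\frac{8}{3} + \frac{1}{4} \cdot \frac{1}{67}\right) - 749 = \left(\frac{8}{3} + \frac{1}{268}\right) - 749 = \frac{2147}{804} - 749 = - \frac{600049}{804} \approx -746.33$)
$H = 9$ ($H = \left(-1\right) \left(-9\right) = 9$)
$\left(O + 1373\right) + H = \left(- \frac{600049}{804} + 1373\right) + 9 = \frac{503843}{804} + 9 = \frac{511079}{804}$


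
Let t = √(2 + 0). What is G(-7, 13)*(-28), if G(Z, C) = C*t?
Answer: -364*√2 ≈ -514.77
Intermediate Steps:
t = √2 ≈ 1.4142
G(Z, C) = C*√2
G(-7, 13)*(-28) = (13*√2)*(-28) = -364*√2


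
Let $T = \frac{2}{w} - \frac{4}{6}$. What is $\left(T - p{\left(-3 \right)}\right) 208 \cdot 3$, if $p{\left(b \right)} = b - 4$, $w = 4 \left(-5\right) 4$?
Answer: $\frac{19682}{5} \approx 3936.4$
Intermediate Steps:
$w = -80$ ($w = \left(-20\right) 4 = -80$)
$p{\left(b \right)} = -4 + b$ ($p{\left(b \right)} = b - 4 = -4 + b$)
$T = - \frac{83}{120}$ ($T = \frac{2}{-80} - \frac{4}{6} = 2 \left(- \frac{1}{80}\right) - \frac{2}{3} = - \frac{1}{40} - \frac{2}{3} = - \frac{83}{120} \approx -0.69167$)
$\left(T - p{\left(-3 \right)}\right) 208 \cdot 3 = \left(- \frac{83}{120} - \left(-4 - 3\right)\right) 208 \cdot 3 = \left(- \frac{83}{120} - -7\right) 624 = \left(- \frac{83}{120} + 7\right) 624 = \frac{757}{120} \cdot 624 = \frac{19682}{5}$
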